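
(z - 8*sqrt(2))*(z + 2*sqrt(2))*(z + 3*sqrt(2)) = z^3 - 3*sqrt(2)*z^2 - 68*z - 96*sqrt(2)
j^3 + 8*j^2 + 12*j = j*(j + 2)*(j + 6)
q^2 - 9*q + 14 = (q - 7)*(q - 2)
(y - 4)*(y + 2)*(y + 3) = y^3 + y^2 - 14*y - 24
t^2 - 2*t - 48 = (t - 8)*(t + 6)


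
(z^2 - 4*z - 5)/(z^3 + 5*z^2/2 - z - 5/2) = 2*(z - 5)/(2*z^2 + 3*z - 5)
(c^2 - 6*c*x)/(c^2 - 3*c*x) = (c - 6*x)/(c - 3*x)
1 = 1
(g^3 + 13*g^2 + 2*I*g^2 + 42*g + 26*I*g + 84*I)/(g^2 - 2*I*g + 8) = (g^2 + 13*g + 42)/(g - 4*I)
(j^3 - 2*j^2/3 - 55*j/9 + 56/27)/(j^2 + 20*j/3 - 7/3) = (j^2 - j/3 - 56/9)/(j + 7)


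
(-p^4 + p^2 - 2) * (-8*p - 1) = 8*p^5 + p^4 - 8*p^3 - p^2 + 16*p + 2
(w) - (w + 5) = -5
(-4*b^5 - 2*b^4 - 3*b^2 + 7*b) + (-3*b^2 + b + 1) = -4*b^5 - 2*b^4 - 6*b^2 + 8*b + 1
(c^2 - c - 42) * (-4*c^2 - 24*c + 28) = -4*c^4 - 20*c^3 + 220*c^2 + 980*c - 1176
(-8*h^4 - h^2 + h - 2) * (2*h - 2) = -16*h^5 + 16*h^4 - 2*h^3 + 4*h^2 - 6*h + 4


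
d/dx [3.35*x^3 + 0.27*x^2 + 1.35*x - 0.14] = 10.05*x^2 + 0.54*x + 1.35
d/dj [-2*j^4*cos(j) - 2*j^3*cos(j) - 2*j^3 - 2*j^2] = 2*j*(j^3*sin(j) + j^2*sin(j) - 4*j^2*cos(j) - 3*j*cos(j) - 3*j - 2)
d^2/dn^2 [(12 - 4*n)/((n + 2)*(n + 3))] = 8*(-n^3 + 9*n^2 + 63*n + 87)/(n^6 + 15*n^5 + 93*n^4 + 305*n^3 + 558*n^2 + 540*n + 216)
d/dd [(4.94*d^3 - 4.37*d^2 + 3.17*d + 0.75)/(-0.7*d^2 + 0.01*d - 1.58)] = (-3.458*d^4 + 0.0987999999999998*d^3 - 21.2403*d^2 + 14.8592*d - 5.0161)/(0.49*d^4 - 0.014*d^3 + 2.2121*d^2 - 0.0316*d + 2.4964)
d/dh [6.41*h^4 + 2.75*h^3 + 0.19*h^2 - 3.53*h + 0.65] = 25.64*h^3 + 8.25*h^2 + 0.38*h - 3.53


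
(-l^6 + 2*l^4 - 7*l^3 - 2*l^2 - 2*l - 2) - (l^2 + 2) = -l^6 + 2*l^4 - 7*l^3 - 3*l^2 - 2*l - 4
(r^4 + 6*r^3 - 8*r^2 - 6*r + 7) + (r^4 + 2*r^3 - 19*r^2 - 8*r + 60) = 2*r^4 + 8*r^3 - 27*r^2 - 14*r + 67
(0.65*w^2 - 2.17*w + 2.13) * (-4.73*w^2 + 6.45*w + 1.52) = -3.0745*w^4 + 14.4566*w^3 - 23.0834*w^2 + 10.4401*w + 3.2376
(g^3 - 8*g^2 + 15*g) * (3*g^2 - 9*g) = 3*g^5 - 33*g^4 + 117*g^3 - 135*g^2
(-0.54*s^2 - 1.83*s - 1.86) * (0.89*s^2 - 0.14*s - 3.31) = -0.4806*s^4 - 1.5531*s^3 + 0.3882*s^2 + 6.3177*s + 6.1566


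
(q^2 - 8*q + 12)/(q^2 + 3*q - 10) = (q - 6)/(q + 5)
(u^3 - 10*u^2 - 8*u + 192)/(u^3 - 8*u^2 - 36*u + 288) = (u + 4)/(u + 6)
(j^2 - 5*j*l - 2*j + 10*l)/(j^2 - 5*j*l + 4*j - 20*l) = (j - 2)/(j + 4)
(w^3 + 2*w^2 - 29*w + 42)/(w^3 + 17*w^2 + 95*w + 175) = (w^2 - 5*w + 6)/(w^2 + 10*w + 25)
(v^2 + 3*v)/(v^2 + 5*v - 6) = v*(v + 3)/(v^2 + 5*v - 6)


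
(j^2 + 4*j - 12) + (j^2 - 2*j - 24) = 2*j^2 + 2*j - 36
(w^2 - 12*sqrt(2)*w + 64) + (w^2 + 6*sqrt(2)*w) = 2*w^2 - 6*sqrt(2)*w + 64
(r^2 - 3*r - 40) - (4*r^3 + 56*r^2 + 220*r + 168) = -4*r^3 - 55*r^2 - 223*r - 208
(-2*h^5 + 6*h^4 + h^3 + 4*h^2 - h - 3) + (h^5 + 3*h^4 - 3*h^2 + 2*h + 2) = -h^5 + 9*h^4 + h^3 + h^2 + h - 1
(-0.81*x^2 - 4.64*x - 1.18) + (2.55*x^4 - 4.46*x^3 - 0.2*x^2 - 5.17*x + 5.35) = 2.55*x^4 - 4.46*x^3 - 1.01*x^2 - 9.81*x + 4.17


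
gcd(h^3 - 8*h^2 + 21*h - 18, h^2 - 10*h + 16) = h - 2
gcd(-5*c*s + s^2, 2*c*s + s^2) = s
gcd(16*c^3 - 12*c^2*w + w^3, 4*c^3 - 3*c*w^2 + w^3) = 4*c^2 - 4*c*w + w^2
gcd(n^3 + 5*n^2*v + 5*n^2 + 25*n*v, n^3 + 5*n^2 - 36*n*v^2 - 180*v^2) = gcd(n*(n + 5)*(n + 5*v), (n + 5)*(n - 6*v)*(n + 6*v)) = n + 5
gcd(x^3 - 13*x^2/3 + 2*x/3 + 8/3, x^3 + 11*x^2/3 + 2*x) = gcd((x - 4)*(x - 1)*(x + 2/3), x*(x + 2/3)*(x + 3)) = x + 2/3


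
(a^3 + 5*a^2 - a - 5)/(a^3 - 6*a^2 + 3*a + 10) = (a^2 + 4*a - 5)/(a^2 - 7*a + 10)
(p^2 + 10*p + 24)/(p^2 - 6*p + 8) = (p^2 + 10*p + 24)/(p^2 - 6*p + 8)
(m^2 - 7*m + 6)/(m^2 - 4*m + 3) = (m - 6)/(m - 3)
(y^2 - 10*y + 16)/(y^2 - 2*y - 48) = (y - 2)/(y + 6)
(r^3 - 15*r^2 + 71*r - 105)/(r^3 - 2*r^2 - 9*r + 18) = (r^2 - 12*r + 35)/(r^2 + r - 6)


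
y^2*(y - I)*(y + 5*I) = y^4 + 4*I*y^3 + 5*y^2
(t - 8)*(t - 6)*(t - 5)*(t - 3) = t^4 - 22*t^3 + 175*t^2 - 594*t + 720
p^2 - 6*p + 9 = (p - 3)^2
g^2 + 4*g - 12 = (g - 2)*(g + 6)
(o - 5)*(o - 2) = o^2 - 7*o + 10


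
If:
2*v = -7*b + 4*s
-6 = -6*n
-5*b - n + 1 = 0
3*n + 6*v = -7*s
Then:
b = 0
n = 1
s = -3/19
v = -6/19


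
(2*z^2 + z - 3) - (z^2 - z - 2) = z^2 + 2*z - 1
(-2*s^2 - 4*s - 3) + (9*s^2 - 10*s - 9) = 7*s^2 - 14*s - 12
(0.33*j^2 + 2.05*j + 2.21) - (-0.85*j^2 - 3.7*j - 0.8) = 1.18*j^2 + 5.75*j + 3.01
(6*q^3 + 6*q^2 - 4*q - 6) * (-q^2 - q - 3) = -6*q^5 - 12*q^4 - 20*q^3 - 8*q^2 + 18*q + 18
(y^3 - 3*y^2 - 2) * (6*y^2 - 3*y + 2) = 6*y^5 - 21*y^4 + 11*y^3 - 18*y^2 + 6*y - 4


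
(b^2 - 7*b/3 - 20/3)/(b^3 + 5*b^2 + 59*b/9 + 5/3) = 3*(b - 4)/(3*b^2 + 10*b + 3)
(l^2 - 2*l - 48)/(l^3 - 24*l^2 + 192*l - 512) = (l + 6)/(l^2 - 16*l + 64)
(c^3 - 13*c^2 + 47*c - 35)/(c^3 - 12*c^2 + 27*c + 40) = (c^2 - 8*c + 7)/(c^2 - 7*c - 8)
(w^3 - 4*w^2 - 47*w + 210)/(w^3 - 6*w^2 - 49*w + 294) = (w - 5)/(w - 7)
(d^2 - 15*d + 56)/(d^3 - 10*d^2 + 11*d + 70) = (d - 8)/(d^2 - 3*d - 10)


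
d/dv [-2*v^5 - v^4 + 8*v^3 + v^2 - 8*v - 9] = -10*v^4 - 4*v^3 + 24*v^2 + 2*v - 8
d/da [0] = 0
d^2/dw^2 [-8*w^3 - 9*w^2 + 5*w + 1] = -48*w - 18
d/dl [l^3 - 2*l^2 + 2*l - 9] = 3*l^2 - 4*l + 2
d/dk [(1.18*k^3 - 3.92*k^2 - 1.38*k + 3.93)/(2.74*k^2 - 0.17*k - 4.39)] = (3.2332*k^4 - 0.401199999999999*k^3 - 11.093*k^2 + 12.8812*k + 6.7263)/(7.5076*k^4 - 0.9316*k^3 - 24.0283*k^2 + 1.4926*k + 19.2721)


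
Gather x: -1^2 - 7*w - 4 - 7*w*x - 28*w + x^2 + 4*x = -35*w + x^2 + x*(4 - 7*w) - 5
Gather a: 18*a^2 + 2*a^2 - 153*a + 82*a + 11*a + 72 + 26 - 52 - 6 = 20*a^2 - 60*a + 40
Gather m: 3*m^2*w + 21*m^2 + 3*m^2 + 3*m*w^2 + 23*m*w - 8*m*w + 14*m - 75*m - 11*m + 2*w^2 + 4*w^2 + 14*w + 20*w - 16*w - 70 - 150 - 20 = m^2*(3*w + 24) + m*(3*w^2 + 15*w - 72) + 6*w^2 + 18*w - 240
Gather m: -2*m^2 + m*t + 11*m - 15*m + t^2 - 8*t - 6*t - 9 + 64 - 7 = -2*m^2 + m*(t - 4) + t^2 - 14*t + 48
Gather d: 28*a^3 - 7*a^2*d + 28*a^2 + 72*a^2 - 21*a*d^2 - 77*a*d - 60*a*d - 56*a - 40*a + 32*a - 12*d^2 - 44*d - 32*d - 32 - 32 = 28*a^3 + 100*a^2 - 64*a + d^2*(-21*a - 12) + d*(-7*a^2 - 137*a - 76) - 64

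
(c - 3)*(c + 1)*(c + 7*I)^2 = c^4 - 2*c^3 + 14*I*c^3 - 52*c^2 - 28*I*c^2 + 98*c - 42*I*c + 147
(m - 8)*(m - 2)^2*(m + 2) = m^4 - 10*m^3 + 12*m^2 + 40*m - 64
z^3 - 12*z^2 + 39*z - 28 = (z - 7)*(z - 4)*(z - 1)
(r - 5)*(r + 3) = r^2 - 2*r - 15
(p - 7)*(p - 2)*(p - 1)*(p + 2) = p^4 - 8*p^3 + 3*p^2 + 32*p - 28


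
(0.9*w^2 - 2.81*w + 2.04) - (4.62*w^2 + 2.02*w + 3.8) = -3.72*w^2 - 4.83*w - 1.76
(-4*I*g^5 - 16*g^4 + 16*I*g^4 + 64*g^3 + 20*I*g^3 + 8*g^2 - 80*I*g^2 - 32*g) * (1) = -4*I*g^5 - 16*g^4 + 16*I*g^4 + 64*g^3 + 20*I*g^3 + 8*g^2 - 80*I*g^2 - 32*g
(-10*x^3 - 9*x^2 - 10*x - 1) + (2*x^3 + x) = -8*x^3 - 9*x^2 - 9*x - 1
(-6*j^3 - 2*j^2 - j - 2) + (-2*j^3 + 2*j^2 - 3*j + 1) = -8*j^3 - 4*j - 1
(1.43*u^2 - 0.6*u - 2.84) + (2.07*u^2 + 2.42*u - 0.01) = 3.5*u^2 + 1.82*u - 2.85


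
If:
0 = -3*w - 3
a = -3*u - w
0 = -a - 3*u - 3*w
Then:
No Solution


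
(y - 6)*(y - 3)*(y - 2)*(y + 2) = y^4 - 9*y^3 + 14*y^2 + 36*y - 72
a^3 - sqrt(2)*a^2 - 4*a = a*(a - 2*sqrt(2))*(a + sqrt(2))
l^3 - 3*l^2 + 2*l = l*(l - 2)*(l - 1)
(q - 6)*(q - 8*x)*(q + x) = q^3 - 7*q^2*x - 6*q^2 - 8*q*x^2 + 42*q*x + 48*x^2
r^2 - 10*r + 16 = (r - 8)*(r - 2)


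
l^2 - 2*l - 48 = (l - 8)*(l + 6)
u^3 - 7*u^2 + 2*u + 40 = (u - 5)*(u - 4)*(u + 2)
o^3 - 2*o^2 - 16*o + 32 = (o - 4)*(o - 2)*(o + 4)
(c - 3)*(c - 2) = c^2 - 5*c + 6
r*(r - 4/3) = r^2 - 4*r/3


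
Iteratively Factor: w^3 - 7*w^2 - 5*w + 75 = (w - 5)*(w^2 - 2*w - 15) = (w - 5)^2*(w + 3)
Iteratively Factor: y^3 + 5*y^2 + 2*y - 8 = (y - 1)*(y^2 + 6*y + 8) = (y - 1)*(y + 2)*(y + 4)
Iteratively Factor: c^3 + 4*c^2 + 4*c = (c + 2)*(c^2 + 2*c) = c*(c + 2)*(c + 2)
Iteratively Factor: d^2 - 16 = (d - 4)*(d + 4)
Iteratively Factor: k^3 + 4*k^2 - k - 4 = (k - 1)*(k^2 + 5*k + 4) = (k - 1)*(k + 4)*(k + 1)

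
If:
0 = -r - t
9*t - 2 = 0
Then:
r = -2/9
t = 2/9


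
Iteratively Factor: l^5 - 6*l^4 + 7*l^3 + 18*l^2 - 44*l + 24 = (l - 2)*(l^4 - 4*l^3 - l^2 + 16*l - 12) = (l - 2)*(l + 2)*(l^3 - 6*l^2 + 11*l - 6) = (l - 2)*(l - 1)*(l + 2)*(l^2 - 5*l + 6) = (l - 3)*(l - 2)*(l - 1)*(l + 2)*(l - 2)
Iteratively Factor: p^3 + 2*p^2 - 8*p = (p - 2)*(p^2 + 4*p) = (p - 2)*(p + 4)*(p)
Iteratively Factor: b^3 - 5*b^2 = (b)*(b^2 - 5*b) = b^2*(b - 5)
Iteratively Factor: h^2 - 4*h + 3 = (h - 3)*(h - 1)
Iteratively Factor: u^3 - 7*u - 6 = (u + 2)*(u^2 - 2*u - 3) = (u + 1)*(u + 2)*(u - 3)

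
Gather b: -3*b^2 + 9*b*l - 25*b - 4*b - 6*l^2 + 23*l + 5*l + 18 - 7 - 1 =-3*b^2 + b*(9*l - 29) - 6*l^2 + 28*l + 10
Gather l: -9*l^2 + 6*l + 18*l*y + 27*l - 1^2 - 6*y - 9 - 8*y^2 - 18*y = -9*l^2 + l*(18*y + 33) - 8*y^2 - 24*y - 10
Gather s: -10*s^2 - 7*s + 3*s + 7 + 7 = -10*s^2 - 4*s + 14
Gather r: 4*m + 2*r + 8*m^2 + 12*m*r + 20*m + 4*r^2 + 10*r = 8*m^2 + 24*m + 4*r^2 + r*(12*m + 12)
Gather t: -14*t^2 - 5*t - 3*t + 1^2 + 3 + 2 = -14*t^2 - 8*t + 6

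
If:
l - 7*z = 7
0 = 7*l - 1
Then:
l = 1/7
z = -48/49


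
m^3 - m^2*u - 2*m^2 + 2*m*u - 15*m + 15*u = (m - 5)*(m + 3)*(m - u)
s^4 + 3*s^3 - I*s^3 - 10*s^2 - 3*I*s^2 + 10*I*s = s*(s - 2)*(s + 5)*(s - I)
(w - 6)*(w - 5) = w^2 - 11*w + 30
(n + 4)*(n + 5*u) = n^2 + 5*n*u + 4*n + 20*u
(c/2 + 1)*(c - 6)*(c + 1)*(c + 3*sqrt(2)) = c^4/2 - 3*c^3/2 + 3*sqrt(2)*c^3/2 - 8*c^2 - 9*sqrt(2)*c^2/2 - 24*sqrt(2)*c - 6*c - 18*sqrt(2)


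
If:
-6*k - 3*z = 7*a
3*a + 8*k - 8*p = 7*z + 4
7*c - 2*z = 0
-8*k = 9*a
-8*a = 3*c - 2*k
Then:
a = 0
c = 0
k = 0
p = -1/2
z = 0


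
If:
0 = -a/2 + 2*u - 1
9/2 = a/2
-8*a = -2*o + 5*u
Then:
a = 9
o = 343/8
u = 11/4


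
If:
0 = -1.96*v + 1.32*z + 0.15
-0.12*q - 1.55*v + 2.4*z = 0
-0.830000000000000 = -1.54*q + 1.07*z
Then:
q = 0.64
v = 0.17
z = 0.14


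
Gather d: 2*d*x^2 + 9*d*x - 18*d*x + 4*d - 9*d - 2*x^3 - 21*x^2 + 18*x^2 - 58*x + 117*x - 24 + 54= d*(2*x^2 - 9*x - 5) - 2*x^3 - 3*x^2 + 59*x + 30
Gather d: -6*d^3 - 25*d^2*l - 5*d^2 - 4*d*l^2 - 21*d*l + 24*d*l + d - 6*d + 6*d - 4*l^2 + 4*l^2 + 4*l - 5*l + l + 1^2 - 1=-6*d^3 + d^2*(-25*l - 5) + d*(-4*l^2 + 3*l + 1)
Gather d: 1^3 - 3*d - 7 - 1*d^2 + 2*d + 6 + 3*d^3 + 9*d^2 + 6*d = 3*d^3 + 8*d^2 + 5*d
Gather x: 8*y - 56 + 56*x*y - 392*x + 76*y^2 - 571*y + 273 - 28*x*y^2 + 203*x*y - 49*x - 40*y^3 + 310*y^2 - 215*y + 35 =x*(-28*y^2 + 259*y - 441) - 40*y^3 + 386*y^2 - 778*y + 252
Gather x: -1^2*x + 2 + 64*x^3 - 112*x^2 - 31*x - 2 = 64*x^3 - 112*x^2 - 32*x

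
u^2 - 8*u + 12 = (u - 6)*(u - 2)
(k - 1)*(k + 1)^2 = k^3 + k^2 - k - 1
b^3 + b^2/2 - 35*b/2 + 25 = (b - 5/2)*(b - 2)*(b + 5)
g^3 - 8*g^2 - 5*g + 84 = (g - 7)*(g - 4)*(g + 3)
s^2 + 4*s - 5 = (s - 1)*(s + 5)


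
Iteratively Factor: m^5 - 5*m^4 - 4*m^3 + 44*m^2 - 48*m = (m + 3)*(m^4 - 8*m^3 + 20*m^2 - 16*m) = (m - 2)*(m + 3)*(m^3 - 6*m^2 + 8*m) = m*(m - 2)*(m + 3)*(m^2 - 6*m + 8) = m*(m - 4)*(m - 2)*(m + 3)*(m - 2)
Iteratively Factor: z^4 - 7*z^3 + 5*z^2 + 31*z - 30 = (z - 1)*(z^3 - 6*z^2 - z + 30) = (z - 1)*(z + 2)*(z^2 - 8*z + 15) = (z - 5)*(z - 1)*(z + 2)*(z - 3)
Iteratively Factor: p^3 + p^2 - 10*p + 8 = (p + 4)*(p^2 - 3*p + 2) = (p - 1)*(p + 4)*(p - 2)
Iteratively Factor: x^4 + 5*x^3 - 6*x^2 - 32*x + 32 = (x + 4)*(x^3 + x^2 - 10*x + 8) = (x - 2)*(x + 4)*(x^2 + 3*x - 4) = (x - 2)*(x + 4)^2*(x - 1)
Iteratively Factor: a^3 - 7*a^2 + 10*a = (a - 5)*(a^2 - 2*a) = (a - 5)*(a - 2)*(a)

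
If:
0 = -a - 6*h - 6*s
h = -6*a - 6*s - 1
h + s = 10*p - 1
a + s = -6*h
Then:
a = -6/35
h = 1/35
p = 18/175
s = 0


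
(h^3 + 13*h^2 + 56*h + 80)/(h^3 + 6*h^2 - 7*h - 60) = (h + 4)/(h - 3)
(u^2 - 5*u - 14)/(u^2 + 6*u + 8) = (u - 7)/(u + 4)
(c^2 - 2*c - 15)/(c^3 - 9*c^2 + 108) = (c - 5)/(c^2 - 12*c + 36)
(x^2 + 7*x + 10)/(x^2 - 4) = (x + 5)/(x - 2)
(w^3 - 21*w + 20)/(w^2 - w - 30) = (w^2 - 5*w + 4)/(w - 6)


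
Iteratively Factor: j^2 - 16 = (j + 4)*(j - 4)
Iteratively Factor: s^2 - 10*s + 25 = (s - 5)*(s - 5)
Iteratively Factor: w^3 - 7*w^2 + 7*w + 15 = (w + 1)*(w^2 - 8*w + 15) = (w - 3)*(w + 1)*(w - 5)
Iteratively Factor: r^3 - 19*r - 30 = (r - 5)*(r^2 + 5*r + 6) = (r - 5)*(r + 3)*(r + 2)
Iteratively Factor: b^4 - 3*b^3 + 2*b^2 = (b - 1)*(b^3 - 2*b^2) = (b - 2)*(b - 1)*(b^2) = b*(b - 2)*(b - 1)*(b)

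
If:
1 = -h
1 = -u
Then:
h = -1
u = -1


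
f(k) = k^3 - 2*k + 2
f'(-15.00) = 673.00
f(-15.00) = -3343.00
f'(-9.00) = 241.00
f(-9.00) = -709.00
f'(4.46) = 57.67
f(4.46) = 81.80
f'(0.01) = -2.00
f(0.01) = 1.98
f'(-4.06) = 47.45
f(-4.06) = -56.80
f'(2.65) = 19.07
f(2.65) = 15.31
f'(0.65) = -0.73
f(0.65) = 0.97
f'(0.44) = -1.42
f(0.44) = 1.21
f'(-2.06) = 10.73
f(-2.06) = -2.62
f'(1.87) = 8.49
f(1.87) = 4.80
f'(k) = 3*k^2 - 2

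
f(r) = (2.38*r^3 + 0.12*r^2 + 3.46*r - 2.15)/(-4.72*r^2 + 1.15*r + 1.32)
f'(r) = (9.44*r - 1.15)*(2.38*r^3 + 0.12*r^2 + 3.46*r - 2.15)/(-4.72*r^2 + 1.15*r + 1.32)^2 + (7.14*r^2 + 0.24*r + 3.46)/(-4.72*r^2 + 1.15*r + 1.32) = (-11.2336*r^4 + 5.474*r^3 + 25.894*r^2 - 19.9792*r + 7.0397)/(22.2784*r^4 - 10.856*r^3 - 11.1383*r^2 + 3.036*r + 1.7424)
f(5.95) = -3.30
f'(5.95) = -0.48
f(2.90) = -1.91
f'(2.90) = -0.40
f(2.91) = -1.91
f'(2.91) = -0.40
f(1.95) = -1.58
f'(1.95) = -0.27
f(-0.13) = -2.39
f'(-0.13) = 8.46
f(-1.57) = 1.36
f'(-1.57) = 0.09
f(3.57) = -2.19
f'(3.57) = -0.44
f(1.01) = -1.68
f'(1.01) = 1.33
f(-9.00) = 4.49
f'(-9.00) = -0.49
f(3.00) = -1.95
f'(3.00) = -0.41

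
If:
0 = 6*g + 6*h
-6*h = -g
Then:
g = 0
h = 0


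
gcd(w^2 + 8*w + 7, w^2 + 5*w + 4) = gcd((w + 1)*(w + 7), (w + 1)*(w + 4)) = w + 1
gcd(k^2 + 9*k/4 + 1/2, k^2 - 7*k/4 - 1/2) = k + 1/4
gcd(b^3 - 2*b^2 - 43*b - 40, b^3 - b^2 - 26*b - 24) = b + 1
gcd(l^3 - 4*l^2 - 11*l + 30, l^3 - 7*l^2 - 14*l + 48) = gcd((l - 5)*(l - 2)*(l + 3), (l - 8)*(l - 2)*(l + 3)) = l^2 + l - 6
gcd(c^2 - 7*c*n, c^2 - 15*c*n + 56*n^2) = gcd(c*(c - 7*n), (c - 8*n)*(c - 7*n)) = c - 7*n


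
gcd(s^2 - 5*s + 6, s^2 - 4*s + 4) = s - 2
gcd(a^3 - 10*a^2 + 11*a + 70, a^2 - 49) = a - 7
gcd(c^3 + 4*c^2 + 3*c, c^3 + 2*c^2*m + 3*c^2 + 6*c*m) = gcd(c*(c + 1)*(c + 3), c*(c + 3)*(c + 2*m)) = c^2 + 3*c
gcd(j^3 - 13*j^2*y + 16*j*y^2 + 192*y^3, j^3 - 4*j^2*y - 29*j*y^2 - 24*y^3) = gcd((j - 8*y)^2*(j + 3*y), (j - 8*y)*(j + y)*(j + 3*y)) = -j^2 + 5*j*y + 24*y^2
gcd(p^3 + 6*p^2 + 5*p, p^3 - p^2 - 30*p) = p^2 + 5*p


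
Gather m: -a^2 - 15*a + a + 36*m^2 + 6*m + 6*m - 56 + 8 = -a^2 - 14*a + 36*m^2 + 12*m - 48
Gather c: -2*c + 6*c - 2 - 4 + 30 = 4*c + 24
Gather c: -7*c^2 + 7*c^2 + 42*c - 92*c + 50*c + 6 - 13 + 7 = 0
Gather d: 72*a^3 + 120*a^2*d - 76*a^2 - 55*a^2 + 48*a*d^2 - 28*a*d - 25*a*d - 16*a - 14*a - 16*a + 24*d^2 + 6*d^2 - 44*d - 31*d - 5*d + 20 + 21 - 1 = 72*a^3 - 131*a^2 - 46*a + d^2*(48*a + 30) + d*(120*a^2 - 53*a - 80) + 40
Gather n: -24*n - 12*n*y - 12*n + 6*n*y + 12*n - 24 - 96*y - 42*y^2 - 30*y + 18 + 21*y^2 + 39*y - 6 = n*(-6*y - 24) - 21*y^2 - 87*y - 12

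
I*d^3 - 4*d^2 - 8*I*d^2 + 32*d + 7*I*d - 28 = (d - 7)*(d + 4*I)*(I*d - I)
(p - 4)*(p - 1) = p^2 - 5*p + 4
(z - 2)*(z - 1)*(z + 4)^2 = z^4 + 5*z^3 - 6*z^2 - 32*z + 32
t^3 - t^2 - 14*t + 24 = (t - 3)*(t - 2)*(t + 4)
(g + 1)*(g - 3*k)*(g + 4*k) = g^3 + g^2*k + g^2 - 12*g*k^2 + g*k - 12*k^2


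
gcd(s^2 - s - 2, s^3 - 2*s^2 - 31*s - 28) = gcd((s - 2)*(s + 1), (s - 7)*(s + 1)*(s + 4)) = s + 1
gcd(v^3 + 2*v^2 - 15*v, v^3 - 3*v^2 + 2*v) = v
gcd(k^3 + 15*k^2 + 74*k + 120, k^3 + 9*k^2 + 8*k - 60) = k^2 + 11*k + 30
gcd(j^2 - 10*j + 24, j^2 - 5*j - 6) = j - 6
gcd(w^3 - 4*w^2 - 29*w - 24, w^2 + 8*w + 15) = w + 3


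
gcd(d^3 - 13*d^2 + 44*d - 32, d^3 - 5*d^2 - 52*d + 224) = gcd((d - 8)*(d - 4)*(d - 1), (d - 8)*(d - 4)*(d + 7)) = d^2 - 12*d + 32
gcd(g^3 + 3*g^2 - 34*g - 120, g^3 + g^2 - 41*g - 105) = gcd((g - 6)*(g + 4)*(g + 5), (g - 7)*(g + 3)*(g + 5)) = g + 5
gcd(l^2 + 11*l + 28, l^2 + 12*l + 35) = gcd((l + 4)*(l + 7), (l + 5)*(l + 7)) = l + 7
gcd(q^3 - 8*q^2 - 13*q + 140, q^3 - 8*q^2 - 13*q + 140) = q^3 - 8*q^2 - 13*q + 140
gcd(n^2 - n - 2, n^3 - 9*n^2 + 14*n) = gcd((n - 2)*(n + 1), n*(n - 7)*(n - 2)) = n - 2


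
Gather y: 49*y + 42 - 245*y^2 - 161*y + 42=-245*y^2 - 112*y + 84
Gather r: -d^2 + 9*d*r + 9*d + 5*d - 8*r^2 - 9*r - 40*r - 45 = -d^2 + 14*d - 8*r^2 + r*(9*d - 49) - 45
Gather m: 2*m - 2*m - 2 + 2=0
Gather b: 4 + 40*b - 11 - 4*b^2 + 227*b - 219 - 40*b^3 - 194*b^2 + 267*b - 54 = -40*b^3 - 198*b^2 + 534*b - 280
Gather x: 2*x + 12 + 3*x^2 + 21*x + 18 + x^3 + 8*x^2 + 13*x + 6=x^3 + 11*x^2 + 36*x + 36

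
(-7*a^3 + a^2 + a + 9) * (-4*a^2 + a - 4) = 28*a^5 - 11*a^4 + 25*a^3 - 39*a^2 + 5*a - 36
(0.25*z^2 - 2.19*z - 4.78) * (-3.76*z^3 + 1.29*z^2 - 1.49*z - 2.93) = -0.94*z^5 + 8.5569*z^4 + 14.7752*z^3 - 3.6356*z^2 + 13.5389*z + 14.0054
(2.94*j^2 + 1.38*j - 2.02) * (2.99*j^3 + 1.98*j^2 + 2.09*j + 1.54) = 8.7906*j^5 + 9.9474*j^4 + 2.8372*j^3 + 3.4122*j^2 - 2.0966*j - 3.1108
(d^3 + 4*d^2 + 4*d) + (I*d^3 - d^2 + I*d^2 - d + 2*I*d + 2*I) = d^3 + I*d^3 + 3*d^2 + I*d^2 + 3*d + 2*I*d + 2*I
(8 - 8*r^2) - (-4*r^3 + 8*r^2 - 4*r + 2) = 4*r^3 - 16*r^2 + 4*r + 6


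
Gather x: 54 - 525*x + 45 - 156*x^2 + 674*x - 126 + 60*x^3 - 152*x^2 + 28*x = 60*x^3 - 308*x^2 + 177*x - 27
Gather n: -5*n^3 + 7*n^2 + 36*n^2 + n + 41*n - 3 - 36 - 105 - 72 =-5*n^3 + 43*n^2 + 42*n - 216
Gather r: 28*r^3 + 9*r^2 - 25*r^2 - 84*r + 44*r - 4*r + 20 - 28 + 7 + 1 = 28*r^3 - 16*r^2 - 44*r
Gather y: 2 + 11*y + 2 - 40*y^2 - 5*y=-40*y^2 + 6*y + 4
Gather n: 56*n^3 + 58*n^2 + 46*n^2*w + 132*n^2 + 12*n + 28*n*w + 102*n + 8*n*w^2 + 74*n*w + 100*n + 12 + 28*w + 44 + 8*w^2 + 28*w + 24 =56*n^3 + n^2*(46*w + 190) + n*(8*w^2 + 102*w + 214) + 8*w^2 + 56*w + 80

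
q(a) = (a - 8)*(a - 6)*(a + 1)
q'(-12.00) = 778.00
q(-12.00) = -3960.00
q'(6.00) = -14.00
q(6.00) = 0.00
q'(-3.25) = 150.19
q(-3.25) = -234.14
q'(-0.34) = 43.19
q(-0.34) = 34.90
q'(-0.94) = 61.09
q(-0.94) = 3.72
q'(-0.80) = 56.72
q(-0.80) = 11.97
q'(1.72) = -1.84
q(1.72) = 73.11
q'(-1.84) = 92.00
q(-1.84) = -64.80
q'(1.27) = 5.82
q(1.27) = 72.26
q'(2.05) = -6.69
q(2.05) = 71.68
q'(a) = (a - 8)*(a - 6) + (a - 8)*(a + 1) + (a - 6)*(a + 1)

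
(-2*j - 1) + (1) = -2*j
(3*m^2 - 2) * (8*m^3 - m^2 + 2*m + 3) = 24*m^5 - 3*m^4 - 10*m^3 + 11*m^2 - 4*m - 6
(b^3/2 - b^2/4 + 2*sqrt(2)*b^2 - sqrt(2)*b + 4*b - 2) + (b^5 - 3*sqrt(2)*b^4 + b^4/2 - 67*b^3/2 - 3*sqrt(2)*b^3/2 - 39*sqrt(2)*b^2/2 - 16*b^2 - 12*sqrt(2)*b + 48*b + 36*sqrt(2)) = b^5 - 3*sqrt(2)*b^4 + b^4/2 - 33*b^3 - 3*sqrt(2)*b^3/2 - 35*sqrt(2)*b^2/2 - 65*b^2/4 - 13*sqrt(2)*b + 52*b - 2 + 36*sqrt(2)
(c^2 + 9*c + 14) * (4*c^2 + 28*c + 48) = 4*c^4 + 64*c^3 + 356*c^2 + 824*c + 672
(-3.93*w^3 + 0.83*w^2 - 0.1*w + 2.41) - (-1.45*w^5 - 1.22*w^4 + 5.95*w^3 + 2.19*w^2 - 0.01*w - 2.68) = 1.45*w^5 + 1.22*w^4 - 9.88*w^3 - 1.36*w^2 - 0.09*w + 5.09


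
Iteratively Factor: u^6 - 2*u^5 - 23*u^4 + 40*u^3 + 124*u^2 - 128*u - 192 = (u - 2)*(u^5 - 23*u^3 - 6*u^2 + 112*u + 96) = (u - 3)*(u - 2)*(u^4 + 3*u^3 - 14*u^2 - 48*u - 32) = (u - 3)*(u - 2)*(u + 2)*(u^3 + u^2 - 16*u - 16) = (u - 3)*(u - 2)*(u + 1)*(u + 2)*(u^2 - 16) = (u - 4)*(u - 3)*(u - 2)*(u + 1)*(u + 2)*(u + 4)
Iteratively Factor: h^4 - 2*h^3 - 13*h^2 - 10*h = (h - 5)*(h^3 + 3*h^2 + 2*h) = (h - 5)*(h + 1)*(h^2 + 2*h) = h*(h - 5)*(h + 1)*(h + 2)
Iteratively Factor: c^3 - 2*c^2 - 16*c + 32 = (c - 2)*(c^2 - 16) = (c - 2)*(c + 4)*(c - 4)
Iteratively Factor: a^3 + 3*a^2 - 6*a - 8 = (a + 4)*(a^2 - a - 2) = (a + 1)*(a + 4)*(a - 2)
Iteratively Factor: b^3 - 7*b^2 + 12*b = (b - 3)*(b^2 - 4*b) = (b - 4)*(b - 3)*(b)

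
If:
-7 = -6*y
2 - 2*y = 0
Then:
No Solution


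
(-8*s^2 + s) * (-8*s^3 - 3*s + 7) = 64*s^5 - 8*s^4 + 24*s^3 - 59*s^2 + 7*s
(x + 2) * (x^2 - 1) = x^3 + 2*x^2 - x - 2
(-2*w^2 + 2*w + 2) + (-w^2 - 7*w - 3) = -3*w^2 - 5*w - 1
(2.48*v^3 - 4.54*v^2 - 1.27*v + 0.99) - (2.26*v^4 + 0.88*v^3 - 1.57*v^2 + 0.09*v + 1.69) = -2.26*v^4 + 1.6*v^3 - 2.97*v^2 - 1.36*v - 0.7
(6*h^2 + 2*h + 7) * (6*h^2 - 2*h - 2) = 36*h^4 + 26*h^2 - 18*h - 14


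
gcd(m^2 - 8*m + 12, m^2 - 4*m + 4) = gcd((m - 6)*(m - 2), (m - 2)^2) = m - 2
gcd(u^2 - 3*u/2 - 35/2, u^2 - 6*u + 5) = u - 5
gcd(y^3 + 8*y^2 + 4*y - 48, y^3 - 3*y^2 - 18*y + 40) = y^2 + 2*y - 8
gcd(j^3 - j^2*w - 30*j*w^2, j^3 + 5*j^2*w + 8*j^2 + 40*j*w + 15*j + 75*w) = j + 5*w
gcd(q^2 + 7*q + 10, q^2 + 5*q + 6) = q + 2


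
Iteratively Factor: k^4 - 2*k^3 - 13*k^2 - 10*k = (k + 1)*(k^3 - 3*k^2 - 10*k) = (k + 1)*(k + 2)*(k^2 - 5*k) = (k - 5)*(k + 1)*(k + 2)*(k)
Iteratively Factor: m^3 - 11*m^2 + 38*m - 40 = (m - 5)*(m^2 - 6*m + 8) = (m - 5)*(m - 4)*(m - 2)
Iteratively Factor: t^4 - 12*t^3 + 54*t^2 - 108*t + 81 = (t - 3)*(t^3 - 9*t^2 + 27*t - 27) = (t - 3)^2*(t^2 - 6*t + 9) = (t - 3)^3*(t - 3)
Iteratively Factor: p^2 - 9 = (p + 3)*(p - 3)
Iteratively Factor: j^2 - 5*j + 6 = (j - 3)*(j - 2)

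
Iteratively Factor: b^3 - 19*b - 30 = (b - 5)*(b^2 + 5*b + 6) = (b - 5)*(b + 2)*(b + 3)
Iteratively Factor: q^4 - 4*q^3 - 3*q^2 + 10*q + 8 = (q - 2)*(q^3 - 2*q^2 - 7*q - 4) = (q - 2)*(q + 1)*(q^2 - 3*q - 4) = (q - 4)*(q - 2)*(q + 1)*(q + 1)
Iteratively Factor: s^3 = (s)*(s^2) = s^2*(s)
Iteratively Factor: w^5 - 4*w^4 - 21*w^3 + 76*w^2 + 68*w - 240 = (w - 3)*(w^4 - w^3 - 24*w^2 + 4*w + 80) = (w - 3)*(w - 2)*(w^3 + w^2 - 22*w - 40) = (w - 3)*(w - 2)*(w + 4)*(w^2 - 3*w - 10) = (w - 5)*(w - 3)*(w - 2)*(w + 4)*(w + 2)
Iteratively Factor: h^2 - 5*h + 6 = (h - 2)*(h - 3)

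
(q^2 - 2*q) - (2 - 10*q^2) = 11*q^2 - 2*q - 2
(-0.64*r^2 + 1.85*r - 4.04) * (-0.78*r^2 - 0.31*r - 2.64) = 0.4992*r^4 - 1.2446*r^3 + 4.2673*r^2 - 3.6316*r + 10.6656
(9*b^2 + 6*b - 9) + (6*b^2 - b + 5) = 15*b^2 + 5*b - 4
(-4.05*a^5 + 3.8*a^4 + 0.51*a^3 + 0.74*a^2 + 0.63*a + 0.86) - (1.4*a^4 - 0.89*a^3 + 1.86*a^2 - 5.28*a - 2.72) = -4.05*a^5 + 2.4*a^4 + 1.4*a^3 - 1.12*a^2 + 5.91*a + 3.58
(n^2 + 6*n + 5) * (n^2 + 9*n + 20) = n^4 + 15*n^3 + 79*n^2 + 165*n + 100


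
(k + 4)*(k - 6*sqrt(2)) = k^2 - 6*sqrt(2)*k + 4*k - 24*sqrt(2)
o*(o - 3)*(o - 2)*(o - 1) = o^4 - 6*o^3 + 11*o^2 - 6*o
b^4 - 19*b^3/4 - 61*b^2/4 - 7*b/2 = b*(b - 7)*(b + 1/4)*(b + 2)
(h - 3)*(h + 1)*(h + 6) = h^3 + 4*h^2 - 15*h - 18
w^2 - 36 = (w - 6)*(w + 6)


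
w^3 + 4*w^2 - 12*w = w*(w - 2)*(w + 6)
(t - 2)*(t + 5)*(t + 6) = t^3 + 9*t^2 + 8*t - 60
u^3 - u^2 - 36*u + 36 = (u - 6)*(u - 1)*(u + 6)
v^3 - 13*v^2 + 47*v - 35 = (v - 7)*(v - 5)*(v - 1)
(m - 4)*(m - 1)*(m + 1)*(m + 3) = m^4 - m^3 - 13*m^2 + m + 12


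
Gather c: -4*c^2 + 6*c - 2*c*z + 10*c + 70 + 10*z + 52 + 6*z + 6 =-4*c^2 + c*(16 - 2*z) + 16*z + 128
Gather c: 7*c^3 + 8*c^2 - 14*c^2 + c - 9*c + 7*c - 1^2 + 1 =7*c^3 - 6*c^2 - c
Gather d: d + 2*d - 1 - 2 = 3*d - 3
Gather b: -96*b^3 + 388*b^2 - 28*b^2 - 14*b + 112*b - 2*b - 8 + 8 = -96*b^3 + 360*b^2 + 96*b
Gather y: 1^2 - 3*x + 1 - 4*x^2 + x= -4*x^2 - 2*x + 2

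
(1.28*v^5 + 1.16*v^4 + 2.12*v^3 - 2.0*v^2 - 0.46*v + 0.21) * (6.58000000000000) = 8.4224*v^5 + 7.6328*v^4 + 13.9496*v^3 - 13.16*v^2 - 3.0268*v + 1.3818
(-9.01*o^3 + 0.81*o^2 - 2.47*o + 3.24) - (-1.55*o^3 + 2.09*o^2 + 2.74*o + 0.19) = -7.46*o^3 - 1.28*o^2 - 5.21*o + 3.05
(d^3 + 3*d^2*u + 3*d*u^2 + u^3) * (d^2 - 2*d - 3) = d^5 + 3*d^4*u - 2*d^4 + 3*d^3*u^2 - 6*d^3*u - 3*d^3 + d^2*u^3 - 6*d^2*u^2 - 9*d^2*u - 2*d*u^3 - 9*d*u^2 - 3*u^3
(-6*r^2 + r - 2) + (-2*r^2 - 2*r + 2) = -8*r^2 - r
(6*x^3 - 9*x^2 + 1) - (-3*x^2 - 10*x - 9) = 6*x^3 - 6*x^2 + 10*x + 10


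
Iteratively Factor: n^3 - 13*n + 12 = (n + 4)*(n^2 - 4*n + 3) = (n - 1)*(n + 4)*(n - 3)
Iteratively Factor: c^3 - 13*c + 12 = (c - 1)*(c^2 + c - 12) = (c - 3)*(c - 1)*(c + 4)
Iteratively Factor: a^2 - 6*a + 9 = (a - 3)*(a - 3)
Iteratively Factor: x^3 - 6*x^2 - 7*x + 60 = (x + 3)*(x^2 - 9*x + 20) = (x - 4)*(x + 3)*(x - 5)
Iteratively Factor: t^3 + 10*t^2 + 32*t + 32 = (t + 4)*(t^2 + 6*t + 8) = (t + 2)*(t + 4)*(t + 4)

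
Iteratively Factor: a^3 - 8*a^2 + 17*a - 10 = (a - 5)*(a^2 - 3*a + 2) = (a - 5)*(a - 1)*(a - 2)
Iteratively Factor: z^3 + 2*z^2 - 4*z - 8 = (z + 2)*(z^2 - 4) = (z + 2)^2*(z - 2)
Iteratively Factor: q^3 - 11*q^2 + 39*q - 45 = (q - 3)*(q^2 - 8*q + 15) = (q - 3)^2*(q - 5)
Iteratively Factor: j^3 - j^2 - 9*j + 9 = (j - 3)*(j^2 + 2*j - 3) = (j - 3)*(j + 3)*(j - 1)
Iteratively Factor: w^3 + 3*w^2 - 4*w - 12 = (w + 2)*(w^2 + w - 6) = (w + 2)*(w + 3)*(w - 2)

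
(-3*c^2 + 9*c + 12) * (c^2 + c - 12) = -3*c^4 + 6*c^3 + 57*c^2 - 96*c - 144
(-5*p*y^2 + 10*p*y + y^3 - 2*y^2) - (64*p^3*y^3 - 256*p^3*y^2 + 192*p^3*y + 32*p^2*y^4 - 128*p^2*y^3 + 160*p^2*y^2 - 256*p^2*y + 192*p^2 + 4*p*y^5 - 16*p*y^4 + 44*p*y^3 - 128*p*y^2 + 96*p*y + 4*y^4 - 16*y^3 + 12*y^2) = -64*p^3*y^3 + 256*p^3*y^2 - 192*p^3*y - 32*p^2*y^4 + 128*p^2*y^3 - 160*p^2*y^2 + 256*p^2*y - 192*p^2 - 4*p*y^5 + 16*p*y^4 - 44*p*y^3 + 123*p*y^2 - 86*p*y - 4*y^4 + 17*y^3 - 14*y^2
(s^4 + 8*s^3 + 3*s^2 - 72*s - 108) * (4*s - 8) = 4*s^5 + 24*s^4 - 52*s^3 - 312*s^2 + 144*s + 864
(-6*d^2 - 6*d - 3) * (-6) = 36*d^2 + 36*d + 18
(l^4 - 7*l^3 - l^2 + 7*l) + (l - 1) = l^4 - 7*l^3 - l^2 + 8*l - 1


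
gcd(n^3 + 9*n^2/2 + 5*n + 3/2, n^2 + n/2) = n + 1/2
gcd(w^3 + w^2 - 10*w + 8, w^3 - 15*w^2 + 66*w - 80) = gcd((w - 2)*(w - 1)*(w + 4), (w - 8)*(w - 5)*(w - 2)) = w - 2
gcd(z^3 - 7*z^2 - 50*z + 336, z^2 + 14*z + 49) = z + 7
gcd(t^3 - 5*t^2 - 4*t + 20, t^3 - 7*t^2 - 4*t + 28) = t^2 - 4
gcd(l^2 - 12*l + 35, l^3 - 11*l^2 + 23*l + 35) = l^2 - 12*l + 35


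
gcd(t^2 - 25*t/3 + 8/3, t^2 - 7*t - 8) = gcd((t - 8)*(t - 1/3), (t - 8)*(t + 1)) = t - 8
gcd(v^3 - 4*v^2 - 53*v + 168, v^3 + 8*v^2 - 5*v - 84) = v^2 + 4*v - 21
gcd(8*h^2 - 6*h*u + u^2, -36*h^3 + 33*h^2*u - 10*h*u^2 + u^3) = -4*h + u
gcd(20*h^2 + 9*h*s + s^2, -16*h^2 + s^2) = 4*h + s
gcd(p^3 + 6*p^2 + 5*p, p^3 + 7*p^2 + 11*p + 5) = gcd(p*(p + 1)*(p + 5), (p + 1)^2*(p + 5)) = p^2 + 6*p + 5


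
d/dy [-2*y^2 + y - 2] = 1 - 4*y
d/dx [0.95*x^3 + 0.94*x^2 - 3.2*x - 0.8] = 2.85*x^2 + 1.88*x - 3.2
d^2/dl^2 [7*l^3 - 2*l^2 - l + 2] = 42*l - 4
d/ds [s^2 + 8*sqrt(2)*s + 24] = 2*s + 8*sqrt(2)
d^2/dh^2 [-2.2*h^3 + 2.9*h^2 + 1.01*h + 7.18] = 5.8 - 13.2*h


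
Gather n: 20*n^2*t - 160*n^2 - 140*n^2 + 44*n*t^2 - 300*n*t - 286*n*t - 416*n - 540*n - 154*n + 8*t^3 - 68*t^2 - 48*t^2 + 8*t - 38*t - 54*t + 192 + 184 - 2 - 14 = n^2*(20*t - 300) + n*(44*t^2 - 586*t - 1110) + 8*t^3 - 116*t^2 - 84*t + 360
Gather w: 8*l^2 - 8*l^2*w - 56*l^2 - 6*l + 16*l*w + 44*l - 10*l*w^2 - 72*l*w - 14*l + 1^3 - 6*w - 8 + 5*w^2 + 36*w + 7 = -48*l^2 + 24*l + w^2*(5 - 10*l) + w*(-8*l^2 - 56*l + 30)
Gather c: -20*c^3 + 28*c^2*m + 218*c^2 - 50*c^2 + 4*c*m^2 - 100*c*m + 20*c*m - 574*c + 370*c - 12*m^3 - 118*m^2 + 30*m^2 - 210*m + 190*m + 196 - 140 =-20*c^3 + c^2*(28*m + 168) + c*(4*m^2 - 80*m - 204) - 12*m^3 - 88*m^2 - 20*m + 56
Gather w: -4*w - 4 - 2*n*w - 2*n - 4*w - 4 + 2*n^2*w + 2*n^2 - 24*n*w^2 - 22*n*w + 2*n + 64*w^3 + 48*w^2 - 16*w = 2*n^2 + 64*w^3 + w^2*(48 - 24*n) + w*(2*n^2 - 24*n - 24) - 8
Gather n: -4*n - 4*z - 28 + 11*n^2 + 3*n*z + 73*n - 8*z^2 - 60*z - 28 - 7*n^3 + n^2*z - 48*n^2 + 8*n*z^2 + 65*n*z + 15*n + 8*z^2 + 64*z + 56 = -7*n^3 + n^2*(z - 37) + n*(8*z^2 + 68*z + 84)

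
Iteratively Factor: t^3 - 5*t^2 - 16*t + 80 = (t + 4)*(t^2 - 9*t + 20) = (t - 4)*(t + 4)*(t - 5)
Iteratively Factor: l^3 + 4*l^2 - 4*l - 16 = (l - 2)*(l^2 + 6*l + 8) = (l - 2)*(l + 4)*(l + 2)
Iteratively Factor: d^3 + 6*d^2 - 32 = (d - 2)*(d^2 + 8*d + 16) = (d - 2)*(d + 4)*(d + 4)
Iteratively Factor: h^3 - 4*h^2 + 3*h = (h)*(h^2 - 4*h + 3) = h*(h - 3)*(h - 1)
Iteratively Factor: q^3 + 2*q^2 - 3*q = (q - 1)*(q^2 + 3*q) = q*(q - 1)*(q + 3)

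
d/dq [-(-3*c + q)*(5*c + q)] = -2*c - 2*q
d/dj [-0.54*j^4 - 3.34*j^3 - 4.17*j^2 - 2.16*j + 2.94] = -2.16*j^3 - 10.02*j^2 - 8.34*j - 2.16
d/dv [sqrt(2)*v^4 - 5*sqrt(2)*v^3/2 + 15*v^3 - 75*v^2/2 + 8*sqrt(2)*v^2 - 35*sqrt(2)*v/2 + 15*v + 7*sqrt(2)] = 4*sqrt(2)*v^3 - 15*sqrt(2)*v^2/2 + 45*v^2 - 75*v + 16*sqrt(2)*v - 35*sqrt(2)/2 + 15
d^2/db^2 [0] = 0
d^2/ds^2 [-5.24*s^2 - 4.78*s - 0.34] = -10.4800000000000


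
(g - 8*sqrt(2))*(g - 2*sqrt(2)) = g^2 - 10*sqrt(2)*g + 32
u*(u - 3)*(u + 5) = u^3 + 2*u^2 - 15*u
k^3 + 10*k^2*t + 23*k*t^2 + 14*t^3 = (k + t)*(k + 2*t)*(k + 7*t)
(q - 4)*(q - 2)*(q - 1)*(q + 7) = q^4 - 35*q^2 + 90*q - 56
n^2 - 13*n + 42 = (n - 7)*(n - 6)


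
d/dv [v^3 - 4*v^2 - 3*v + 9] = 3*v^2 - 8*v - 3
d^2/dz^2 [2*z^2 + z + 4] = 4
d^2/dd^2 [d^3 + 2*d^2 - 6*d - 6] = 6*d + 4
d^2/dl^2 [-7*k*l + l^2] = 2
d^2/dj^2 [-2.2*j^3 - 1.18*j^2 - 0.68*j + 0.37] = -13.2*j - 2.36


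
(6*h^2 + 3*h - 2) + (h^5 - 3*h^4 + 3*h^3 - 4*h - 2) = h^5 - 3*h^4 + 3*h^3 + 6*h^2 - h - 4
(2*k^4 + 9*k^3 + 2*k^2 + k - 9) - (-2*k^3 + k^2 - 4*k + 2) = 2*k^4 + 11*k^3 + k^2 + 5*k - 11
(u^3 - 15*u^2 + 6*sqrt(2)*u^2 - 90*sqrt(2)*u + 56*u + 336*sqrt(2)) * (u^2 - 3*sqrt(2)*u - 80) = u^5 - 15*u^4 + 3*sqrt(2)*u^4 - 45*sqrt(2)*u^3 - 60*u^3 - 312*sqrt(2)*u^2 + 1740*u^2 - 6496*u + 7200*sqrt(2)*u - 26880*sqrt(2)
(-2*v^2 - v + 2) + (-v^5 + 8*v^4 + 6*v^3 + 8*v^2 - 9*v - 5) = -v^5 + 8*v^4 + 6*v^3 + 6*v^2 - 10*v - 3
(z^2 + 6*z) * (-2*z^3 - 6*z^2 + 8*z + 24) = -2*z^5 - 18*z^4 - 28*z^3 + 72*z^2 + 144*z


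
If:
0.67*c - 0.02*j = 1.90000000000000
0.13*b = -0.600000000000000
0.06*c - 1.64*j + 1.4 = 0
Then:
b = -4.62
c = 2.86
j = 0.96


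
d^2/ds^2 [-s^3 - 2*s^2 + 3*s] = -6*s - 4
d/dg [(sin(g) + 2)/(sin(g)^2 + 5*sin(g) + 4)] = (-4*sin(g) + cos(g)^2 - 7)*cos(g)/(sin(g)^2 + 5*sin(g) + 4)^2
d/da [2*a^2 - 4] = 4*a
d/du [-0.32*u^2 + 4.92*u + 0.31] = 4.92 - 0.64*u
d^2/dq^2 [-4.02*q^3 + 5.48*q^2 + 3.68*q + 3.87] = 10.96 - 24.12*q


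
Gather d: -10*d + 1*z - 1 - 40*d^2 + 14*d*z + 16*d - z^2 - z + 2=-40*d^2 + d*(14*z + 6) - z^2 + 1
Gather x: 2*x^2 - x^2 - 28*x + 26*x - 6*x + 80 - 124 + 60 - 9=x^2 - 8*x + 7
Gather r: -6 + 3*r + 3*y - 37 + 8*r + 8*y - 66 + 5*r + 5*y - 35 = 16*r + 16*y - 144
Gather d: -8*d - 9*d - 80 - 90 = -17*d - 170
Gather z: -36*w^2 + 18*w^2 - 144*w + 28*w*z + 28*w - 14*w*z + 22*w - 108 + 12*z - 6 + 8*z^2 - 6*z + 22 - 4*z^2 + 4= -18*w^2 - 94*w + 4*z^2 + z*(14*w + 6) - 88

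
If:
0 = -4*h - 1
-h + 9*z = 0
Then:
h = -1/4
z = -1/36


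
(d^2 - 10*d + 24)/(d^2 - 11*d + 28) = (d - 6)/(d - 7)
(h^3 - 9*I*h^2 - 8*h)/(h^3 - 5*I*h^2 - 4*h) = (h - 8*I)/(h - 4*I)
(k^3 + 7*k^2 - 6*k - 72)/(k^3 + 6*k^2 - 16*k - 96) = (k - 3)/(k - 4)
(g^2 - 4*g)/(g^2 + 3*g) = (g - 4)/(g + 3)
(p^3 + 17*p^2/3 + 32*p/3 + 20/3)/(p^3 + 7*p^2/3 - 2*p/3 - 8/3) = (3*p^2 + 11*p + 10)/(3*p^2 + p - 4)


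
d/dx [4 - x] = -1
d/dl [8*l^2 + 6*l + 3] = 16*l + 6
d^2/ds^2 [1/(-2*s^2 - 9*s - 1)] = 2*(4*s^2 + 18*s - (4*s + 9)^2 + 2)/(2*s^2 + 9*s + 1)^3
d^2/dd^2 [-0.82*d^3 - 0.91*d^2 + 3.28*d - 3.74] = -4.92*d - 1.82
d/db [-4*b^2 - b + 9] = -8*b - 1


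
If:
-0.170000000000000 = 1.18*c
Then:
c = -0.14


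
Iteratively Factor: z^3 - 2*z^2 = (z)*(z^2 - 2*z) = z^2*(z - 2)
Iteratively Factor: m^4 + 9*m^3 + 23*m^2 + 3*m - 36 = (m + 3)*(m^3 + 6*m^2 + 5*m - 12) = (m + 3)*(m + 4)*(m^2 + 2*m - 3) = (m + 3)^2*(m + 4)*(m - 1)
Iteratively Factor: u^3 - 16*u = (u)*(u^2 - 16) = u*(u - 4)*(u + 4)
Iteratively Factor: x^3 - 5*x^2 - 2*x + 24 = (x + 2)*(x^2 - 7*x + 12) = (x - 4)*(x + 2)*(x - 3)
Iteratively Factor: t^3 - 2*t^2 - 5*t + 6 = (t + 2)*(t^2 - 4*t + 3) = (t - 3)*(t + 2)*(t - 1)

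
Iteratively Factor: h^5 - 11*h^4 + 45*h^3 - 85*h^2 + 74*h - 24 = (h - 2)*(h^4 - 9*h^3 + 27*h^2 - 31*h + 12) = (h - 2)*(h - 1)*(h^3 - 8*h^2 + 19*h - 12) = (h - 3)*(h - 2)*(h - 1)*(h^2 - 5*h + 4) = (h - 3)*(h - 2)*(h - 1)^2*(h - 4)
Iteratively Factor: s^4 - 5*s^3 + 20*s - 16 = (s - 1)*(s^3 - 4*s^2 - 4*s + 16) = (s - 1)*(s + 2)*(s^2 - 6*s + 8) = (s - 2)*(s - 1)*(s + 2)*(s - 4)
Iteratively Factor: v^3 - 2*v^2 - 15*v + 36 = (v - 3)*(v^2 + v - 12) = (v - 3)*(v + 4)*(v - 3)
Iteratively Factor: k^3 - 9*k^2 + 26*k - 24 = (k - 2)*(k^2 - 7*k + 12) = (k - 4)*(k - 2)*(k - 3)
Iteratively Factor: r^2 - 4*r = (r - 4)*(r)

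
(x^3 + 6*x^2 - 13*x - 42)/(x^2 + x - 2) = (x^2 + 4*x - 21)/(x - 1)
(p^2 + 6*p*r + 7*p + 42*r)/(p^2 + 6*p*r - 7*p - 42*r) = (p + 7)/(p - 7)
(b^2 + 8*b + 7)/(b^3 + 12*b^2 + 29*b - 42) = (b + 1)/(b^2 + 5*b - 6)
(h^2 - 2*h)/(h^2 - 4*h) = (h - 2)/(h - 4)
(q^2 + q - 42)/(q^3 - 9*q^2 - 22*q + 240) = (q + 7)/(q^2 - 3*q - 40)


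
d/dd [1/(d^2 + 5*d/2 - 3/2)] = 2*(-4*d - 5)/(2*d^2 + 5*d - 3)^2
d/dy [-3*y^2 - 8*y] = -6*y - 8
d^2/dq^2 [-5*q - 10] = 0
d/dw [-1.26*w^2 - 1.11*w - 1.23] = -2.52*w - 1.11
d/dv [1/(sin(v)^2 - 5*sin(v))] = (5 - 2*sin(v))*cos(v)/((sin(v) - 5)^2*sin(v)^2)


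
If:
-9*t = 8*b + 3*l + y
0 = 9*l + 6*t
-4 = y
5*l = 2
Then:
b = 41/40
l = 2/5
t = -3/5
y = -4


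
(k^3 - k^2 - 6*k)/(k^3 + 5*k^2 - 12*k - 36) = k/(k + 6)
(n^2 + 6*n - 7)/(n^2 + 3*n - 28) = (n - 1)/(n - 4)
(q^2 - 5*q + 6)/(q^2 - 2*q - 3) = (q - 2)/(q + 1)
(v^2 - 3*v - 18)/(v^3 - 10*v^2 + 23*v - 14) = (v^2 - 3*v - 18)/(v^3 - 10*v^2 + 23*v - 14)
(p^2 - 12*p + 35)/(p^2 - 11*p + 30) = (p - 7)/(p - 6)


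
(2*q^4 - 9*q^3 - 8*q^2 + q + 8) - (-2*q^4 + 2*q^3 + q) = 4*q^4 - 11*q^3 - 8*q^2 + 8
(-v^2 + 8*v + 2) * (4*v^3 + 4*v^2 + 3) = -4*v^5 + 28*v^4 + 40*v^3 + 5*v^2 + 24*v + 6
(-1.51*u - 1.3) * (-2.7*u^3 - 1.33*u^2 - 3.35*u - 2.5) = 4.077*u^4 + 5.5183*u^3 + 6.7875*u^2 + 8.13*u + 3.25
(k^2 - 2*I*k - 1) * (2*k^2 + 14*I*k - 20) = 2*k^4 + 10*I*k^3 + 6*k^2 + 26*I*k + 20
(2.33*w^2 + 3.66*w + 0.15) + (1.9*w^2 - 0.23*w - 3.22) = 4.23*w^2 + 3.43*w - 3.07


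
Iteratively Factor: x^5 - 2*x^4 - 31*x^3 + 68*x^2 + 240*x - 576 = (x - 3)*(x^4 + x^3 - 28*x^2 - 16*x + 192) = (x - 3)*(x + 4)*(x^3 - 3*x^2 - 16*x + 48) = (x - 4)*(x - 3)*(x + 4)*(x^2 + x - 12) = (x - 4)*(x - 3)^2*(x + 4)*(x + 4)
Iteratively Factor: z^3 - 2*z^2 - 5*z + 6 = (z - 1)*(z^2 - z - 6) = (z - 1)*(z + 2)*(z - 3)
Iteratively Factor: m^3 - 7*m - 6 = (m - 3)*(m^2 + 3*m + 2) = (m - 3)*(m + 2)*(m + 1)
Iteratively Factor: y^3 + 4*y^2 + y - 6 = (y + 3)*(y^2 + y - 2) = (y + 2)*(y + 3)*(y - 1)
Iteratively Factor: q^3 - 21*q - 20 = (q + 1)*(q^2 - q - 20) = (q - 5)*(q + 1)*(q + 4)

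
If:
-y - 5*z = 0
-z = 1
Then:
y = 5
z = -1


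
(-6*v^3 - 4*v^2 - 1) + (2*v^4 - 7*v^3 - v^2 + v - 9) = 2*v^4 - 13*v^3 - 5*v^2 + v - 10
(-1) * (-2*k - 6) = 2*k + 6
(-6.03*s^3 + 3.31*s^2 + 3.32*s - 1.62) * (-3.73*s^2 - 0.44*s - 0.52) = 22.4919*s^5 - 9.6931*s^4 - 10.7044*s^3 + 2.8606*s^2 - 1.0136*s + 0.8424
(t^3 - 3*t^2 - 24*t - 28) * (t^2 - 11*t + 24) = t^5 - 14*t^4 + 33*t^3 + 164*t^2 - 268*t - 672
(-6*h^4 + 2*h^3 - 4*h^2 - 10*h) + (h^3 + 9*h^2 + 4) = -6*h^4 + 3*h^3 + 5*h^2 - 10*h + 4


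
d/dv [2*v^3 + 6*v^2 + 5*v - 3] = 6*v^2 + 12*v + 5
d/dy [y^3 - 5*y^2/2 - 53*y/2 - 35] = 3*y^2 - 5*y - 53/2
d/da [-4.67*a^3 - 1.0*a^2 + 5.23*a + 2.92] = -14.01*a^2 - 2.0*a + 5.23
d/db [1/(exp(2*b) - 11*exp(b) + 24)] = (11 - 2*exp(b))*exp(b)/(exp(2*b) - 11*exp(b) + 24)^2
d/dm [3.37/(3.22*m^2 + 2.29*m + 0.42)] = (-21.7028*m - 7.7173)/(3.22*m^2 + 2.29*m + 0.42)^2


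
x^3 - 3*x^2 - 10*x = x*(x - 5)*(x + 2)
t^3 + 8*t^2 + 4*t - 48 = (t - 2)*(t + 4)*(t + 6)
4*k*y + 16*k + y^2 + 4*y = (4*k + y)*(y + 4)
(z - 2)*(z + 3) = z^2 + z - 6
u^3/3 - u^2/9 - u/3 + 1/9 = (u/3 + 1/3)*(u - 1)*(u - 1/3)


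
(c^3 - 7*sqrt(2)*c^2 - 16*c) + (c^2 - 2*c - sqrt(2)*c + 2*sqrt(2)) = c^3 - 7*sqrt(2)*c^2 + c^2 - 18*c - sqrt(2)*c + 2*sqrt(2)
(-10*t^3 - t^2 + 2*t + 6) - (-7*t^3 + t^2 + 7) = -3*t^3 - 2*t^2 + 2*t - 1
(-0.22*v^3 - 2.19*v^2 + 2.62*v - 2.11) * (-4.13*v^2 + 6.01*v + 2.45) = 0.9086*v^5 + 7.7225*v^4 - 24.5215*v^3 + 19.095*v^2 - 6.2621*v - 5.1695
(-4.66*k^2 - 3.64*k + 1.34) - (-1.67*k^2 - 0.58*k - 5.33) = -2.99*k^2 - 3.06*k + 6.67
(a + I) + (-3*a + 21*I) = -2*a + 22*I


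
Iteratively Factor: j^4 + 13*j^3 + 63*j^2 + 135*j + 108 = (j + 4)*(j^3 + 9*j^2 + 27*j + 27) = (j + 3)*(j + 4)*(j^2 + 6*j + 9) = (j + 3)^2*(j + 4)*(j + 3)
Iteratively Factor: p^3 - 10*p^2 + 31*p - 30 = (p - 2)*(p^2 - 8*p + 15) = (p - 3)*(p - 2)*(p - 5)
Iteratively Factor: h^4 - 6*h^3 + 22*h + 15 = (h + 1)*(h^3 - 7*h^2 + 7*h + 15) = (h - 3)*(h + 1)*(h^2 - 4*h - 5) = (h - 3)*(h + 1)^2*(h - 5)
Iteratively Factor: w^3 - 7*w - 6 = (w - 3)*(w^2 + 3*w + 2) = (w - 3)*(w + 2)*(w + 1)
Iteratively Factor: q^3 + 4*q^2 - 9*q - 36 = (q + 3)*(q^2 + q - 12) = (q - 3)*(q + 3)*(q + 4)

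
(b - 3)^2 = b^2 - 6*b + 9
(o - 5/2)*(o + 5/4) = o^2 - 5*o/4 - 25/8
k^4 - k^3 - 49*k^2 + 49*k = k*(k - 7)*(k - 1)*(k + 7)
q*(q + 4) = q^2 + 4*q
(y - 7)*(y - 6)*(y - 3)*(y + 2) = y^4 - 14*y^3 + 49*y^2 + 36*y - 252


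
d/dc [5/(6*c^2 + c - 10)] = 5*(-12*c - 1)/(6*c^2 + c - 10)^2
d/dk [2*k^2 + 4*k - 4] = 4*k + 4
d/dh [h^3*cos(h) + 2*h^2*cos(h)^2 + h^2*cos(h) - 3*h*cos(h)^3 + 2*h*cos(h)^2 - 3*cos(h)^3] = -h^3*sin(h) - h^2*sin(h) - 2*h^2*sin(2*h) + 3*h^2*cos(h) + 9*h*sin(h)*cos(h)^2 - 2*h*sin(2*h) + 4*h*cos(h)^2 + 2*h*cos(h) + 9*sin(h)*cos(h)^2 - 3*cos(h)^3 + 2*cos(h)^2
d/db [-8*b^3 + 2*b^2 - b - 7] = -24*b^2 + 4*b - 1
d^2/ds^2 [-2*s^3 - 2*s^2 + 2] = -12*s - 4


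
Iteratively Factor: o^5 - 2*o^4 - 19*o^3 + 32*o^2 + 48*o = (o - 3)*(o^4 + o^3 - 16*o^2 - 16*o) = (o - 3)*(o + 1)*(o^3 - 16*o) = (o - 4)*(o - 3)*(o + 1)*(o^2 + 4*o) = (o - 4)*(o - 3)*(o + 1)*(o + 4)*(o)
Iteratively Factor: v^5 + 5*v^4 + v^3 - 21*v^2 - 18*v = (v + 1)*(v^4 + 4*v^3 - 3*v^2 - 18*v) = (v + 1)*(v + 3)*(v^3 + v^2 - 6*v) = v*(v + 1)*(v + 3)*(v^2 + v - 6) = v*(v + 1)*(v + 3)^2*(v - 2)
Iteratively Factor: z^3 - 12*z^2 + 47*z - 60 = (z - 5)*(z^2 - 7*z + 12) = (z - 5)*(z - 3)*(z - 4)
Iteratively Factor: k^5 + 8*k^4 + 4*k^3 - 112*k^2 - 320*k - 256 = (k + 4)*(k^4 + 4*k^3 - 12*k^2 - 64*k - 64) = (k + 4)^2*(k^3 - 12*k - 16) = (k - 4)*(k + 4)^2*(k^2 + 4*k + 4) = (k - 4)*(k + 2)*(k + 4)^2*(k + 2)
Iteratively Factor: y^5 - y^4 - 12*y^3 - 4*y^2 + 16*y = (y)*(y^4 - y^3 - 12*y^2 - 4*y + 16) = y*(y + 2)*(y^3 - 3*y^2 - 6*y + 8) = y*(y - 1)*(y + 2)*(y^2 - 2*y - 8) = y*(y - 4)*(y - 1)*(y + 2)*(y + 2)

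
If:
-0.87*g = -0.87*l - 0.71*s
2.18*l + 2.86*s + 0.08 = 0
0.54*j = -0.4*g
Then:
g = -0.495834651481599*s - 0.036697247706422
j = 0.367284927023406*s + 0.0271831464492015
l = -1.31192660550459*s - 0.036697247706422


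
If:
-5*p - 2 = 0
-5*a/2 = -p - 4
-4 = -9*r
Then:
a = 36/25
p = -2/5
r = 4/9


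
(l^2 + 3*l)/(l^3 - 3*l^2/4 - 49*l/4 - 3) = 4*l/(4*l^2 - 15*l - 4)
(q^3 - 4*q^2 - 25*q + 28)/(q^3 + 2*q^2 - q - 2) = (q^2 - 3*q - 28)/(q^2 + 3*q + 2)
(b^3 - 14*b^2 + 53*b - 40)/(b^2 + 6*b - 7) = (b^2 - 13*b + 40)/(b + 7)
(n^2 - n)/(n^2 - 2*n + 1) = n/(n - 1)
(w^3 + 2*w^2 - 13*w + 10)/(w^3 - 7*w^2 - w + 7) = (w^2 + 3*w - 10)/(w^2 - 6*w - 7)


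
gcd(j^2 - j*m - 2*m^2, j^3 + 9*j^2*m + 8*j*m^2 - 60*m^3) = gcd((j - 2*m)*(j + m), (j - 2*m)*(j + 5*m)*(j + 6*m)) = j - 2*m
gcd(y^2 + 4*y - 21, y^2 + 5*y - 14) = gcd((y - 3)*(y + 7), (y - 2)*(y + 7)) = y + 7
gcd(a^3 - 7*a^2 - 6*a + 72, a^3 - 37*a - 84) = a + 3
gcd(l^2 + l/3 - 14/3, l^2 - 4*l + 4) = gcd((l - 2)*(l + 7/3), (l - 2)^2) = l - 2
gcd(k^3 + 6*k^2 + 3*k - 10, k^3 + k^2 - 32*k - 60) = k^2 + 7*k + 10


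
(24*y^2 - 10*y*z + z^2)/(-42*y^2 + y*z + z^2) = (-4*y + z)/(7*y + z)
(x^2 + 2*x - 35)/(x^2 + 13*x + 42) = (x - 5)/(x + 6)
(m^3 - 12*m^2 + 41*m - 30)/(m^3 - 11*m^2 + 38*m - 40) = (m^2 - 7*m + 6)/(m^2 - 6*m + 8)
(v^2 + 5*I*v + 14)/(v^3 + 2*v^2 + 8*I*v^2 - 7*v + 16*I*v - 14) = (v - 2*I)/(v^2 + v*(2 + I) + 2*I)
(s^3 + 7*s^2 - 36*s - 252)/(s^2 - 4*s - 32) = (-s^3 - 7*s^2 + 36*s + 252)/(-s^2 + 4*s + 32)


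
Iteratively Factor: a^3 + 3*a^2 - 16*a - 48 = (a + 3)*(a^2 - 16) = (a - 4)*(a + 3)*(a + 4)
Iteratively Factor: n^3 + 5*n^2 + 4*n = (n)*(n^2 + 5*n + 4) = n*(n + 4)*(n + 1)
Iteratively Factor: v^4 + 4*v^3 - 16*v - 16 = (v + 2)*(v^3 + 2*v^2 - 4*v - 8) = (v + 2)^2*(v^2 - 4) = (v - 2)*(v + 2)^2*(v + 2)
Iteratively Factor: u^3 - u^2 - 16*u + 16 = (u + 4)*(u^2 - 5*u + 4) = (u - 4)*(u + 4)*(u - 1)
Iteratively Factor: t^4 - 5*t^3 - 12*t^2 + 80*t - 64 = (t + 4)*(t^3 - 9*t^2 + 24*t - 16) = (t - 4)*(t + 4)*(t^2 - 5*t + 4) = (t - 4)*(t - 1)*(t + 4)*(t - 4)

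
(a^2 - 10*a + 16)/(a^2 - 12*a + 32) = (a - 2)/(a - 4)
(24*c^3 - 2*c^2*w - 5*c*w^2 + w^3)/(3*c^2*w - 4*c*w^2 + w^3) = (-8*c^2 - 2*c*w + w^2)/(w*(-c + w))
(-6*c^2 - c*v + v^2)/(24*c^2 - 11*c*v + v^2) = (2*c + v)/(-8*c + v)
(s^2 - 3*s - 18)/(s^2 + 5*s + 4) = (s^2 - 3*s - 18)/(s^2 + 5*s + 4)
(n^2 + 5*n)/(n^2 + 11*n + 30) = n/(n + 6)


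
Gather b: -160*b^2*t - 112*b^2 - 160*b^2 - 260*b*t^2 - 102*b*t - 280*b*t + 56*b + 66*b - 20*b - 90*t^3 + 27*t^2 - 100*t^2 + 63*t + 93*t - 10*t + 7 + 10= b^2*(-160*t - 272) + b*(-260*t^2 - 382*t + 102) - 90*t^3 - 73*t^2 + 146*t + 17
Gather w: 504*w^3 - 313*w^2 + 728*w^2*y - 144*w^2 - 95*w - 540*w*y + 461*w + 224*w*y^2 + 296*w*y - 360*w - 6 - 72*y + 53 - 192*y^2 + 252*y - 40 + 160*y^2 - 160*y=504*w^3 + w^2*(728*y - 457) + w*(224*y^2 - 244*y + 6) - 32*y^2 + 20*y + 7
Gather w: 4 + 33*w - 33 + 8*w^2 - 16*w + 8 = 8*w^2 + 17*w - 21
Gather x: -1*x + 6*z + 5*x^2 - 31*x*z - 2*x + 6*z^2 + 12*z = 5*x^2 + x*(-31*z - 3) + 6*z^2 + 18*z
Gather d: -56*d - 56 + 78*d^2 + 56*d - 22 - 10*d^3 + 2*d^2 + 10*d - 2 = -10*d^3 + 80*d^2 + 10*d - 80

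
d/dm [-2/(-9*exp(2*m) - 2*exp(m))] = 4*(-9*exp(m) - 1)*exp(-m)/(9*exp(m) + 2)^2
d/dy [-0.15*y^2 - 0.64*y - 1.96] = -0.3*y - 0.64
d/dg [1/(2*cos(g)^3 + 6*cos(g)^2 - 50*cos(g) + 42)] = (3*cos(g)^2 + 6*cos(g) - 25)*sin(g)/(2*(cos(g)^3 + 3*cos(g)^2 - 25*cos(g) + 21)^2)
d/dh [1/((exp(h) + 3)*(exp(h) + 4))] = (-2*exp(h) - 7)*exp(h)/(exp(4*h) + 14*exp(3*h) + 73*exp(2*h) + 168*exp(h) + 144)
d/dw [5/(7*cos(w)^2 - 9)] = 140*sin(2*w)/(11 - 7*cos(2*w))^2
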